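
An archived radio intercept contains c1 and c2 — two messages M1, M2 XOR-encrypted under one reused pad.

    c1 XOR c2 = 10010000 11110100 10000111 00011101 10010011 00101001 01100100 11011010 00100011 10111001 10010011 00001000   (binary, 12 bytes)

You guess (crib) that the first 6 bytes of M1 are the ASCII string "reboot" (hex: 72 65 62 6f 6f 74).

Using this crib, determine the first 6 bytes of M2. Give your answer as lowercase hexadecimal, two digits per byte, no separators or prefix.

Since c1 ⊕ c2 = M1 ⊕ M2, XORing with the guessed M1 bytes yields the corresponding M2 bytes: M2 = (c1 ⊕ c2) ⊕ M1.
10010000 XOR 01110010 = 11100010
11110100 XOR 01100101 = 10010001
10000111 XOR 01100010 = 11100101
00011101 XOR 01101111 = 01110010
10010011 XOR 01101111 = 11111100
00101001 XOR 01110100 = 01011101

e291e572fc5d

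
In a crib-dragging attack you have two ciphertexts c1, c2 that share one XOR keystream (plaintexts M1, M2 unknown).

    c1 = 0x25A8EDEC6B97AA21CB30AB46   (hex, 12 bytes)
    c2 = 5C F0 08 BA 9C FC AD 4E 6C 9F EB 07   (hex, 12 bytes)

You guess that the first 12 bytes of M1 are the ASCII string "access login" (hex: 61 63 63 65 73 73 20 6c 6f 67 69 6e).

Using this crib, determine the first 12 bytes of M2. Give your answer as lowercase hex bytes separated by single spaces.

First, c1 ⊕ c2 = (M1 ⊕ K) ⊕ (M2 ⊕ K) = M1 ⊕ M2, so the key drops out. Then M2 = (M1 ⊕ M2) ⊕ M1 over the first 12 bytes.
byte 0: (25 XOR 5c) XOR 61 = 79 XOR 61 = 18
byte 1: (a8 XOR f0) XOR 63 = 58 XOR 63 = 3b
byte 2: (ed XOR 08) XOR 63 = e5 XOR 63 = 86
byte 3: (ec XOR ba) XOR 65 = 56 XOR 65 = 33
byte 4: (6b XOR 9c) XOR 73 = f7 XOR 73 = 84
byte 5: (97 XOR fc) XOR 73 = 6b XOR 73 = 18
byte 6: (aa XOR ad) XOR 20 = 07 XOR 20 = 27
byte 7: (21 XOR 4e) XOR 6c = 6f XOR 6c = 03
byte 8: (cb XOR 6c) XOR 6f = a7 XOR 6f = c8
byte 9: (30 XOR 9f) XOR 67 = af XOR 67 = c8
byte 10: (ab XOR eb) XOR 69 = 40 XOR 69 = 29
byte 11: (46 XOR 07) XOR 6e = 41 XOR 6e = 2f

18 3b 86 33 84 18 27 03 c8 c8 29 2f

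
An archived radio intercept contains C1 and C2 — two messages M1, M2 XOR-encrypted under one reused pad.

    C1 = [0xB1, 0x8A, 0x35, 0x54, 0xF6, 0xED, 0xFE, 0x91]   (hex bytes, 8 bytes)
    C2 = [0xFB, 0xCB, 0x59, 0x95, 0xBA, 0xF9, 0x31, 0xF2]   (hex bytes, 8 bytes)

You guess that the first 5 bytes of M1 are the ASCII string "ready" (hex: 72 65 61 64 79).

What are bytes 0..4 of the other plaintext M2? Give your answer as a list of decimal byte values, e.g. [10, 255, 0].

[56, 36, 13, 165, 53]

First, C1 ⊕ C2 = (M1 ⊕ K) ⊕ (M2 ⊕ K) = M1 ⊕ M2, so the key drops out. Then M2 = (M1 ⊕ M2) ⊕ M1 over the first 5 bytes.
byte 0: (b1 ⊕ fb) ⊕ 72 = 4a ⊕ 72 = 38
byte 1: (8a ⊕ cb) ⊕ 65 = 41 ⊕ 65 = 24
byte 2: (35 ⊕ 59) ⊕ 61 = 6c ⊕ 61 = 0d
byte 3: (54 ⊕ 95) ⊕ 64 = c1 ⊕ 64 = a5
byte 4: (f6 ⊕ ba) ⊕ 79 = 4c ⊕ 79 = 35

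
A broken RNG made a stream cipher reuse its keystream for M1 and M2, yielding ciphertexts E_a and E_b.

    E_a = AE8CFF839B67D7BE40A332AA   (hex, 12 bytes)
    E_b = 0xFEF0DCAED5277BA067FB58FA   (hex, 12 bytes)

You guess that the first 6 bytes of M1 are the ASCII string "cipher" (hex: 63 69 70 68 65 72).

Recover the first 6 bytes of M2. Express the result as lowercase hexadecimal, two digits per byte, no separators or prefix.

331553452b32

First, E_a ⊕ E_b = (M1 ⊕ K) ⊕ (M2 ⊕ K) = M1 ⊕ M2, so the key drops out. Then M2 = (M1 ⊕ M2) ⊕ M1 over the first 6 bytes.
byte 0: (ae ^ fe) ^ 63 = 50 ^ 63 = 33
byte 1: (8c ^ f0) ^ 69 = 7c ^ 69 = 15
byte 2: (ff ^ dc) ^ 70 = 23 ^ 70 = 53
byte 3: (83 ^ ae) ^ 68 = 2d ^ 68 = 45
byte 4: (9b ^ d5) ^ 65 = 4e ^ 65 = 2b
byte 5: (67 ^ 27) ^ 72 = 40 ^ 72 = 32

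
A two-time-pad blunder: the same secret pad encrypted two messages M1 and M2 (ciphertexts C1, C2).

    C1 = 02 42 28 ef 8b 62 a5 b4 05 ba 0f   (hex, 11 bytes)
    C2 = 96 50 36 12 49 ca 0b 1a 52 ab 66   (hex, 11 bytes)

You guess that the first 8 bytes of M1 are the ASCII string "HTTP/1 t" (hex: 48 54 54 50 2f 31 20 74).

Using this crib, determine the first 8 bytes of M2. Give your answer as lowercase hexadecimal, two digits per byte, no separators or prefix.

First, C1 ⊕ C2 = (M1 ⊕ K) ⊕ (M2 ⊕ K) = M1 ⊕ M2, so the key drops out. Then M2 = (M1 ⊕ M2) ⊕ M1 over the first 8 bytes.
byte 0: (02 xor 96) xor 48 = 94 xor 48 = dc
byte 1: (42 xor 50) xor 54 = 12 xor 54 = 46
byte 2: (28 xor 36) xor 54 = 1e xor 54 = 4a
byte 3: (ef xor 12) xor 50 = fd xor 50 = ad
byte 4: (8b xor 49) xor 2f = c2 xor 2f = ed
byte 5: (62 xor ca) xor 31 = a8 xor 31 = 99
byte 6: (a5 xor 0b) xor 20 = ae xor 20 = 8e
byte 7: (b4 xor 1a) xor 74 = ae xor 74 = da

dc464aaded998eda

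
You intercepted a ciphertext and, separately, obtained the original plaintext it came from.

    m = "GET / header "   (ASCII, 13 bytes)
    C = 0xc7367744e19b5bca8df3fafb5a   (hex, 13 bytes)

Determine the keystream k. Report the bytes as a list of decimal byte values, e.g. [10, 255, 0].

[128, 115, 35, 100, 206, 187, 51, 175, 236, 151, 159, 137, 122]

Since C = m ⊕ k, XORing both sides with m gives k = m ⊕ C.
 71 xor 199 = 128
 69 xor  54 = 115
 84 xor 119 =  35
 32 xor  68 = 100
 47 xor 225 = 206
 32 xor 155 = 187
104 xor  91 =  51
101 xor 202 = 175
 97 xor 141 = 236
100 xor 243 = 151
101 xor 250 = 159
114 xor 251 = 137
 32 xor  90 = 122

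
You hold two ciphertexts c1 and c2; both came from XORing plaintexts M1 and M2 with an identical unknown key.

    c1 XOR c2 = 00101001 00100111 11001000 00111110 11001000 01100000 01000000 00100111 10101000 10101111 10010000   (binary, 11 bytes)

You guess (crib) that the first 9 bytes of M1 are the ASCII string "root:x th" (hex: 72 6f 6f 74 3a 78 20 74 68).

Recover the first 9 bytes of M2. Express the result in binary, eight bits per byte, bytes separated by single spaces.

Since c1 ⊕ c2 = M1 ⊕ M2, XORing with the guessed M1 bytes yields the corresponding M2 bytes: M2 = (c1 ⊕ c2) ⊕ M1.
byte 0: 00101001 xor 01110010 = 01011011
byte 1: 00100111 xor 01101111 = 01001000
byte 2: 11001000 xor 01101111 = 10100111
byte 3: 00111110 xor 01110100 = 01001010
byte 4: 11001000 xor 00111010 = 11110010
byte 5: 01100000 xor 01111000 = 00011000
byte 6: 01000000 xor 00100000 = 01100000
byte 7: 00100111 xor 01110100 = 01010011
byte 8: 10101000 xor 01101000 = 11000000

01011011 01001000 10100111 01001010 11110010 00011000 01100000 01010011 11000000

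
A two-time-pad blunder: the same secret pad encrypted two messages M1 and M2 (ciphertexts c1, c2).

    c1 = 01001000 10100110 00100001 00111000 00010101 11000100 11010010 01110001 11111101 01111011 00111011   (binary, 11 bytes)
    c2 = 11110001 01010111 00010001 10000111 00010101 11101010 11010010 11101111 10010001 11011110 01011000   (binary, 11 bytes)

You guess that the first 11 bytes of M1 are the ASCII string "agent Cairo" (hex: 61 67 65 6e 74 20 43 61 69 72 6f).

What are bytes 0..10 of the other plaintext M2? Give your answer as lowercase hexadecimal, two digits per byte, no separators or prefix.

First, c1 ⊕ c2 = (M1 ⊕ K) ⊕ (M2 ⊕ K) = M1 ⊕ M2, so the key drops out. Then M2 = (M1 ⊕ M2) ⊕ M1 over the first 11 bytes.
byte 0: (48 xor f1) xor 61 = b9 xor 61 = d8
byte 1: (a6 xor 57) xor 67 = f1 xor 67 = 96
byte 2: (21 xor 11) xor 65 = 30 xor 65 = 55
byte 3: (38 xor 87) xor 6e = bf xor 6e = d1
byte 4: (15 xor 15) xor 74 = 00 xor 74 = 74
byte 5: (c4 xor ea) xor 20 = 2e xor 20 = 0e
byte 6: (d2 xor d2) xor 43 = 00 xor 43 = 43
byte 7: (71 xor ef) xor 61 = 9e xor 61 = ff
byte 8: (fd xor 91) xor 69 = 6c xor 69 = 05
byte 9: (7b xor de) xor 72 = a5 xor 72 = d7
byte 10: (3b xor 58) xor 6f = 63 xor 6f = 0c

d89655d1740e43ff05d70c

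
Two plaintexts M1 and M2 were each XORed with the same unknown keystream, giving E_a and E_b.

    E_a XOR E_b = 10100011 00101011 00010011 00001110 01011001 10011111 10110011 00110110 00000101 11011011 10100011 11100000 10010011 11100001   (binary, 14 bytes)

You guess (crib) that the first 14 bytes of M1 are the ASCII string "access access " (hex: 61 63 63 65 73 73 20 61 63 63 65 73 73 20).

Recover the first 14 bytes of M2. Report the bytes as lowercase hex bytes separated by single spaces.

Since E_a ⊕ E_b = M1 ⊕ M2, XORing with the guessed M1 bytes yields the corresponding M2 bytes: M2 = (E_a ⊕ E_b) ⊕ M1.
10100011 ⊕ 01100001 = 11000010
00101011 ⊕ 01100011 = 01001000
00010011 ⊕ 01100011 = 01110000
00001110 ⊕ 01100101 = 01101011
01011001 ⊕ 01110011 = 00101010
10011111 ⊕ 01110011 = 11101100
10110011 ⊕ 00100000 = 10010011
00110110 ⊕ 01100001 = 01010111
00000101 ⊕ 01100011 = 01100110
11011011 ⊕ 01100011 = 10111000
10100011 ⊕ 01100101 = 11000110
11100000 ⊕ 01110011 = 10010011
10010011 ⊕ 01110011 = 11100000
11100001 ⊕ 00100000 = 11000001

c2 48 70 6b 2a ec 93 57 66 b8 c6 93 e0 c1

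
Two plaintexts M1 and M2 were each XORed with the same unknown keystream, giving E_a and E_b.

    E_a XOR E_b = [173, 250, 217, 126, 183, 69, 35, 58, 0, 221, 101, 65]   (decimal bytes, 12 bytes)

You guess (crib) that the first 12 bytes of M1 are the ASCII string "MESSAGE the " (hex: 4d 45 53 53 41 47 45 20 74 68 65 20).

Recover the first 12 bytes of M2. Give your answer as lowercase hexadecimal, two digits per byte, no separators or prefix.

Since E_a ⊕ E_b = M1 ⊕ M2, XORing with the guessed M1 bytes yields the corresponding M2 bytes: M2 = (E_a ⊕ E_b) ⊕ M1.
173 xor  77 = 224
250 xor  69 = 191
217 xor  83 = 138
126 xor  83 =  45
183 xor  65 = 246
 69 xor  71 =   2
 35 xor  69 = 102
 58 xor  32 =  26
  0 xor 116 = 116
221 xor 104 = 181
101 xor 101 =   0
 65 xor  32 =  97

e0bf8a2df602661a74b50061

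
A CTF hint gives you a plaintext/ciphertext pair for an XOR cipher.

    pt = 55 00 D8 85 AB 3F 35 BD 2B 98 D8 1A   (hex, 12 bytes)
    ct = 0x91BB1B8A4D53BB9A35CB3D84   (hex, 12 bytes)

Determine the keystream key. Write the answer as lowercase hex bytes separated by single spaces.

Since ct = pt ⊕ key, XORing both sides with pt gives key = pt ⊕ ct.
byte 0:  85 ⊕ 145 = 196
byte 1:   0 ⊕ 187 = 187
byte 2: 216 ⊕  27 = 195
byte 3: 133 ⊕ 138 =  15
byte 4: 171 ⊕  77 = 230
byte 5:  63 ⊕  83 = 108
byte 6:  53 ⊕ 187 = 142
byte 7: 189 ⊕ 154 =  39
byte 8:  43 ⊕  53 =  30
byte 9: 152 ⊕ 203 =  83
byte 10: 216 ⊕  61 = 229
byte 11:  26 ⊕ 132 = 158

c4 bb c3 0f e6 6c 8e 27 1e 53 e5 9e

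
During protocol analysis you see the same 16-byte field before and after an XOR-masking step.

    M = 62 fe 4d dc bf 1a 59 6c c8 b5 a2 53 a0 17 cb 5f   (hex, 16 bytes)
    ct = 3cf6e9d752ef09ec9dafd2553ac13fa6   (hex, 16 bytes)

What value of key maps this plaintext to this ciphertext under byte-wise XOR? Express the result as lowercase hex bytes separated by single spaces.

5e 08 a4 0b ed f5 50 80 55 1a 70 06 9a d6 f4 f9

Since ct = M ⊕ key, XORing both sides with M gives key = M ⊕ ct.
byte 0: 62 XOR 3c = 5e
byte 1: fe XOR f6 = 08
byte 2: 4d XOR e9 = a4
byte 3: dc XOR d7 = 0b
byte 4: bf XOR 52 = ed
byte 5: 1a XOR ef = f5
byte 6: 59 XOR 09 = 50
byte 7: 6c XOR ec = 80
byte 8: c8 XOR 9d = 55
byte 9: b5 XOR af = 1a
byte 10: a2 XOR d2 = 70
byte 11: 53 XOR 55 = 06
byte 12: a0 XOR 3a = 9a
byte 13: 17 XOR c1 = d6
byte 14: cb XOR 3f = f4
byte 15: 5f XOR a6 = f9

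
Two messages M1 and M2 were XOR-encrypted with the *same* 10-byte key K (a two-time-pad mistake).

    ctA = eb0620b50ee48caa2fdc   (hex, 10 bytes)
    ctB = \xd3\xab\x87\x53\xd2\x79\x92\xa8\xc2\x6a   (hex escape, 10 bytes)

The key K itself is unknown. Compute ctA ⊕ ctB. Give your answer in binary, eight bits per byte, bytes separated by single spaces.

00111000 10101101 10100111 11100110 11011100 10011101 00011110 00000010 11101101 10110110

ctA ⊕ ctB = (M1 ⊕ K) ⊕ (M2 ⊕ K) = M1 ⊕ M2 — the shared key cancels under XOR.
eb ^ d3 = 38
06 ^ ab = ad
20 ^ 87 = a7
b5 ^ 53 = e6
0e ^ d2 = dc
e4 ^ 79 = 9d
8c ^ 92 = 1e
aa ^ a8 = 02
2f ^ c2 = ed
dc ^ 6a = b6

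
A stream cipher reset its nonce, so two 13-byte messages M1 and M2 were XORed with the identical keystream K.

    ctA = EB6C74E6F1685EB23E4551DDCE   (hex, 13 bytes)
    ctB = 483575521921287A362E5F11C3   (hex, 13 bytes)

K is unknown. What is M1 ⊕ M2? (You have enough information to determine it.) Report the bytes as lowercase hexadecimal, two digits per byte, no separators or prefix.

a35901b4e84976c8086b0ecc0d

ctA ⊕ ctB = (M1 ⊕ K) ⊕ (M2 ⊕ K) = M1 ⊕ M2 — the shared key cancels under XOR.
11101011 xor 01001000 = 10100011
01101100 xor 00110101 = 01011001
01110100 xor 01110101 = 00000001
11100110 xor 01010010 = 10110100
11110001 xor 00011001 = 11101000
01101000 xor 00100001 = 01001001
01011110 xor 00101000 = 01110110
10110010 xor 01111010 = 11001000
00111110 xor 00110110 = 00001000
01000101 xor 00101110 = 01101011
01010001 xor 01011111 = 00001110
11011101 xor 00010001 = 11001100
11001110 xor 11000011 = 00001101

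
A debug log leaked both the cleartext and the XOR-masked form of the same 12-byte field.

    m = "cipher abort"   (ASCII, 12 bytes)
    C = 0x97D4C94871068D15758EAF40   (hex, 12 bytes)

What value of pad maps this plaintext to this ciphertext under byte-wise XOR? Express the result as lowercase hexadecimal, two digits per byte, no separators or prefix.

f4bdb9201474ad7417e1dd34

Since C = m ⊕ pad, XORing both sides with m gives pad = m ⊕ C.
63 ^ 97 = f4
69 ^ d4 = bd
70 ^ c9 = b9
68 ^ 48 = 20
65 ^ 71 = 14
72 ^ 06 = 74
20 ^ 8d = ad
61 ^ 15 = 74
62 ^ 75 = 17
6f ^ 8e = e1
72 ^ af = dd
74 ^ 40 = 34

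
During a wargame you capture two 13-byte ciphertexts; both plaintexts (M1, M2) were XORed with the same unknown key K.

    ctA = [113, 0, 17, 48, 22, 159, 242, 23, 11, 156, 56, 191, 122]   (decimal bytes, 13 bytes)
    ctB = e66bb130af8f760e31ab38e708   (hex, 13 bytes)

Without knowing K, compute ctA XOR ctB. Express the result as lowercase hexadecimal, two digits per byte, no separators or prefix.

ctA ⊕ ctB = (M1 ⊕ K) ⊕ (M2 ⊕ K) = M1 ⊕ M2 — the shared key cancels under XOR.
01110001 ⊕ 11100110 = 10010111
00000000 ⊕ 01101011 = 01101011
00010001 ⊕ 10110001 = 10100000
00110000 ⊕ 00110000 = 00000000
00010110 ⊕ 10101111 = 10111001
10011111 ⊕ 10001111 = 00010000
11110010 ⊕ 01110110 = 10000100
00010111 ⊕ 00001110 = 00011001
00001011 ⊕ 00110001 = 00111010
10011100 ⊕ 10101011 = 00110111
00111000 ⊕ 00111000 = 00000000
10111111 ⊕ 11100111 = 01011000
01111010 ⊕ 00001000 = 01110010

976ba000b91084193a37005872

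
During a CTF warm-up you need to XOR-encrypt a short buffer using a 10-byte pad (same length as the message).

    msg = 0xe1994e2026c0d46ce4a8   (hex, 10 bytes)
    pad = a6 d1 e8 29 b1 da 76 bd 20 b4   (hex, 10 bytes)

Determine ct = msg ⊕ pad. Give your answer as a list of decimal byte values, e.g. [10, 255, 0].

XOR is its own inverse, so applying the key byte-wise gives the result directly.
e1 XOR a6 = 47
99 XOR d1 = 48
4e XOR e8 = a6
20 XOR 29 = 09
26 XOR b1 = 97
c0 XOR da = 1a
d4 XOR 76 = a2
6c XOR bd = d1
e4 XOR 20 = c4
a8 XOR b4 = 1c

[71, 72, 166, 9, 151, 26, 162, 209, 196, 28]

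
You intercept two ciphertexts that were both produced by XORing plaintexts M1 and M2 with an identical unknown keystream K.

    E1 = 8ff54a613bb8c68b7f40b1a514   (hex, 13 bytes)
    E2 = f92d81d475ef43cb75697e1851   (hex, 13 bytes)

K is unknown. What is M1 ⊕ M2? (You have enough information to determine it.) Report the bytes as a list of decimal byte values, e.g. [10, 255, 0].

[118, 216, 203, 181, 78, 87, 133, 64, 10, 41, 207, 189, 69]

E1 ⊕ E2 = (M1 ⊕ K) ⊕ (M2 ⊕ K) = M1 ⊕ M2 — the shared key cancels under XOR.
10001111 ^ 11111001 = 01110110
11110101 ^ 00101101 = 11011000
01001010 ^ 10000001 = 11001011
01100001 ^ 11010100 = 10110101
00111011 ^ 01110101 = 01001110
10111000 ^ 11101111 = 01010111
11000110 ^ 01000011 = 10000101
10001011 ^ 11001011 = 01000000
01111111 ^ 01110101 = 00001010
01000000 ^ 01101001 = 00101001
10110001 ^ 01111110 = 11001111
10100101 ^ 00011000 = 10111101
00010100 ^ 01010001 = 01000101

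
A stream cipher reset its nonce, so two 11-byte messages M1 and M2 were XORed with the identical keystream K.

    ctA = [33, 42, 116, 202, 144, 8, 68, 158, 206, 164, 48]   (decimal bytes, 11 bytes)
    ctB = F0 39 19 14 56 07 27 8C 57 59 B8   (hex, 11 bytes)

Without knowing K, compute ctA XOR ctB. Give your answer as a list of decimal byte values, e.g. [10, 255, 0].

ctA ⊕ ctB = (M1 ⊕ K) ⊕ (M2 ⊕ K) = M1 ⊕ M2 — the shared key cancels under XOR.
00100001 xor 11110000 = 11010001
00101010 xor 00111001 = 00010011
01110100 xor 00011001 = 01101101
11001010 xor 00010100 = 11011110
10010000 xor 01010110 = 11000110
00001000 xor 00000111 = 00001111
01000100 xor 00100111 = 01100011
10011110 xor 10001100 = 00010010
11001110 xor 01010111 = 10011001
10100100 xor 01011001 = 11111101
00110000 xor 10111000 = 10001000

[209, 19, 109, 222, 198, 15, 99, 18, 153, 253, 136]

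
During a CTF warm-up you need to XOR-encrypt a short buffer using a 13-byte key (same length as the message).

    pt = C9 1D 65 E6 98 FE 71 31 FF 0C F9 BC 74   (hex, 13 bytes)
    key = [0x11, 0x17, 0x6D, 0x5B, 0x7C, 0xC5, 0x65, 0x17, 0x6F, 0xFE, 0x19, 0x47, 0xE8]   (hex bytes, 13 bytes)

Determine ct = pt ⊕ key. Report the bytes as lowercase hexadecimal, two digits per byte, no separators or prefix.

d80a08bde43b142690f2e0fb9c

c9 xor 11 = d8
1d xor 17 = 0a
65 xor 6d = 08
e6 xor 5b = bd
98 xor 7c = e4
fe xor c5 = 3b
71 xor 65 = 14
31 xor 17 = 26
ff xor 6f = 90
0c xor fe = f2
f9 xor 19 = e0
bc xor 47 = fb
74 xor e8 = 9c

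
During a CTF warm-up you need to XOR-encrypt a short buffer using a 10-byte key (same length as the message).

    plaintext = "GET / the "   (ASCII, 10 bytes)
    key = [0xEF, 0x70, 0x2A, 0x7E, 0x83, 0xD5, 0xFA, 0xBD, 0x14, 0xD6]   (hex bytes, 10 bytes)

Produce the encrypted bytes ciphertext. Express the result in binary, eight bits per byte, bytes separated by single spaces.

10101000 00110101 01111110 01011110 10101100 11110101 10001110 11010101 01110001 11110110

XOR is its own inverse, so applying the key byte-wise gives the result directly.
01000111 ⊕ 11101111 = 10101000
01000101 ⊕ 01110000 = 00110101
01010100 ⊕ 00101010 = 01111110
00100000 ⊕ 01111110 = 01011110
00101111 ⊕ 10000011 = 10101100
00100000 ⊕ 11010101 = 11110101
01110100 ⊕ 11111010 = 10001110
01101000 ⊕ 10111101 = 11010101
01100101 ⊕ 00010100 = 01110001
00100000 ⊕ 11010110 = 11110110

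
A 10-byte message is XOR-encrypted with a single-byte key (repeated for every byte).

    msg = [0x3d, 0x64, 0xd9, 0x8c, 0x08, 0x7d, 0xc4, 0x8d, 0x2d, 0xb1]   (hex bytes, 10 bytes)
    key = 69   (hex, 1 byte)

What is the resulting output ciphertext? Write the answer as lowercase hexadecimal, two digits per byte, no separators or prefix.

540db0e56114ade444d8

The 1-byte key repeats, so the effective keystream is 69 69 69 69 69 69 69 69 69 69.
byte 0: 3d ⊕ 69 = 54
byte 1: 64 ⊕ 69 = 0d
byte 2: d9 ⊕ 69 = b0
byte 3: 8c ⊕ 69 = e5
byte 4: 08 ⊕ 69 = 61
byte 5: 7d ⊕ 69 = 14
byte 6: c4 ⊕ 69 = ad
byte 7: 8d ⊕ 69 = e4
byte 8: 2d ⊕ 69 = 44
byte 9: b1 ⊕ 69 = d8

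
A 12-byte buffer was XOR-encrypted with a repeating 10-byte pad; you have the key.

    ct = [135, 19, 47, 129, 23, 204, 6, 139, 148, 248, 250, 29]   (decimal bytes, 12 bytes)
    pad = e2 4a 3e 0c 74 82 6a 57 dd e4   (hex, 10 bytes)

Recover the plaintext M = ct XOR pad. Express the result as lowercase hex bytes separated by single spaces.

The 10-byte key repeats, so the effective keystream is e2 4a 3e 0c 74 82 6a 57 dd e4 e2 4a.
byte 0: 135 xor 226 = 101
byte 1:  19 xor  74 =  89
byte 2:  47 xor  62 =  17
byte 3: 129 xor  12 = 141
byte 4:  23 xor 116 =  99
byte 5: 204 xor 130 =  78
byte 6:   6 xor 106 = 108
byte 7: 139 xor  87 = 220
byte 8: 148 xor 221 =  73
byte 9: 248 xor 228 =  28
byte 10: 250 xor 226 =  24
byte 11:  29 xor  74 =  87

65 59 11 8d 63 4e 6c dc 49 1c 18 57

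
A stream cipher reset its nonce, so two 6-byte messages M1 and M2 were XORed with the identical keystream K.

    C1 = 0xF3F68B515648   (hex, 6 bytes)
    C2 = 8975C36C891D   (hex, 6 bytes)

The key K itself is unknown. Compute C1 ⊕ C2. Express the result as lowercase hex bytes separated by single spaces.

7a 83 48 3d df 55

C1 ⊕ C2 = (M1 ⊕ K) ⊕ (M2 ⊕ K) = M1 ⊕ M2 — the shared key cancels under XOR.
byte 0: 243 ⊕ 137 = 122
byte 1: 246 ⊕ 117 = 131
byte 2: 139 ⊕ 195 =  72
byte 3:  81 ⊕ 108 =  61
byte 4:  86 ⊕ 137 = 223
byte 5:  72 ⊕  29 =  85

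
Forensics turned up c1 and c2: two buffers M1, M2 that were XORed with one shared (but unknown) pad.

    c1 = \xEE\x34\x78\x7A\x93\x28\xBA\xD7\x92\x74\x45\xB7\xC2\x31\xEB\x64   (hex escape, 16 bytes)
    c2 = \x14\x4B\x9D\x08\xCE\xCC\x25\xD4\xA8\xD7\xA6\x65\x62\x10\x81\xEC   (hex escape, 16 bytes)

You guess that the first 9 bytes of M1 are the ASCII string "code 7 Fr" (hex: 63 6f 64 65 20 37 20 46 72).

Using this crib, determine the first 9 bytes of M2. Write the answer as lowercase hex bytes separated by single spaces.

First, c1 ⊕ c2 = (M1 ⊕ K) ⊕ (M2 ⊕ K) = M1 ⊕ M2, so the key drops out. Then M2 = (M1 ⊕ M2) ⊕ M1 over the first 9 bytes.
byte 0: (ee xor 14) xor 63 = fa xor 63 = 99
byte 1: (34 xor 4b) xor 6f = 7f xor 6f = 10
byte 2: (78 xor 9d) xor 64 = e5 xor 64 = 81
byte 3: (7a xor 08) xor 65 = 72 xor 65 = 17
byte 4: (93 xor ce) xor 20 = 5d xor 20 = 7d
byte 5: (28 xor cc) xor 37 = e4 xor 37 = d3
byte 6: (ba xor 25) xor 20 = 9f xor 20 = bf
byte 7: (d7 xor d4) xor 46 = 03 xor 46 = 45
byte 8: (92 xor a8) xor 72 = 3a xor 72 = 48

99 10 81 17 7d d3 bf 45 48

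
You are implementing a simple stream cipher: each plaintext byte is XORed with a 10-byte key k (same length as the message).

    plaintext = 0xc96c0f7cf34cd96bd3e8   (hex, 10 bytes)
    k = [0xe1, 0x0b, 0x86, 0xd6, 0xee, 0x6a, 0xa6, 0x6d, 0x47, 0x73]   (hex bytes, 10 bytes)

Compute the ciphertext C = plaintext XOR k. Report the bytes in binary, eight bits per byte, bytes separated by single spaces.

c9 XOR e1 = 28
6c XOR 0b = 67
0f XOR 86 = 89
7c XOR d6 = aa
f3 XOR ee = 1d
4c XOR 6a = 26
d9 XOR a6 = 7f
6b XOR 6d = 06
d3 XOR 47 = 94
e8 XOR 73 = 9b

00101000 01100111 10001001 10101010 00011101 00100110 01111111 00000110 10010100 10011011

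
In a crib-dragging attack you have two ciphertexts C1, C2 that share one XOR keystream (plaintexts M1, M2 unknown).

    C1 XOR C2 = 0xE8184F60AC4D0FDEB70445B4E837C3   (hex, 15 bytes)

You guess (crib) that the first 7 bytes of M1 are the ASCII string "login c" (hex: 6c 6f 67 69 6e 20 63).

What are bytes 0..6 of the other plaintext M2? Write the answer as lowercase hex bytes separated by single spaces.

84 77 28 09 c2 6d 6c

Since C1 ⊕ C2 = M1 ⊕ M2, XORing with the guessed M1 bytes yields the corresponding M2 bytes: M2 = (C1 ⊕ C2) ⊕ M1.
e8 ^ 6c = 84
18 ^ 6f = 77
4f ^ 67 = 28
60 ^ 69 = 09
ac ^ 6e = c2
4d ^ 20 = 6d
0f ^ 63 = 6c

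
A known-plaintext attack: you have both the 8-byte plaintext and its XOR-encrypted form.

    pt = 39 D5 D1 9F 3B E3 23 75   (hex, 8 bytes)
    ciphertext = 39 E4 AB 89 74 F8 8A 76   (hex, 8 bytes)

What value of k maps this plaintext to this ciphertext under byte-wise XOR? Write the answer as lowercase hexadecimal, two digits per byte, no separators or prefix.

Since ciphertext = pt ⊕ k, XORing both sides with pt gives k = pt ⊕ ciphertext.
byte 0: 39 ^ 39 = 00
byte 1: d5 ^ e4 = 31
byte 2: d1 ^ ab = 7a
byte 3: 9f ^ 89 = 16
byte 4: 3b ^ 74 = 4f
byte 5: e3 ^ f8 = 1b
byte 6: 23 ^ 8a = a9
byte 7: 75 ^ 76 = 03

00317a164f1ba903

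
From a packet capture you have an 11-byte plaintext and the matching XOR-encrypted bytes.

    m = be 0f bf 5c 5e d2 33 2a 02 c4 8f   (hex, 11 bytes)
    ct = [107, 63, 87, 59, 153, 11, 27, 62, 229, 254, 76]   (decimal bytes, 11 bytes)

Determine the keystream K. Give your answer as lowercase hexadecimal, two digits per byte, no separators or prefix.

d530e867c7d92814e73ac3

Since ct = m ⊕ K, XORing both sides with m gives K = m ⊕ ct.
byte 0: 190 xor 107 = 213
byte 1:  15 xor  63 =  48
byte 2: 191 xor  87 = 232
byte 3:  92 xor  59 = 103
byte 4:  94 xor 153 = 199
byte 5: 210 xor  11 = 217
byte 6:  51 xor  27 =  40
byte 7:  42 xor  62 =  20
byte 8:   2 xor 229 = 231
byte 9: 196 xor 254 =  58
byte 10: 143 xor  76 = 195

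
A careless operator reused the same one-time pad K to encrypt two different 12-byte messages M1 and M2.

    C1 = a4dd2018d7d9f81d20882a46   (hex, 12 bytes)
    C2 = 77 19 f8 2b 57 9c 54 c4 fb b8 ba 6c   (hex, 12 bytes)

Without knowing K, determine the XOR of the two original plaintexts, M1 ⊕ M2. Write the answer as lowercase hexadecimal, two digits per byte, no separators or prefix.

C1 ⊕ C2 = (M1 ⊕ K) ⊕ (M2 ⊕ K) = M1 ⊕ M2 — the shared key cancels under XOR.
byte 0: 164 ^ 119 = 211
byte 1: 221 ^  25 = 196
byte 2:  32 ^ 248 = 216
byte 3:  24 ^  43 =  51
byte 4: 215 ^  87 = 128
byte 5: 217 ^ 156 =  69
byte 6: 248 ^  84 = 172
byte 7:  29 ^ 196 = 217
byte 8:  32 ^ 251 = 219
byte 9: 136 ^ 184 =  48
byte 10:  42 ^ 186 = 144
byte 11:  70 ^ 108 =  42

d3c4d8338045acd9db30902a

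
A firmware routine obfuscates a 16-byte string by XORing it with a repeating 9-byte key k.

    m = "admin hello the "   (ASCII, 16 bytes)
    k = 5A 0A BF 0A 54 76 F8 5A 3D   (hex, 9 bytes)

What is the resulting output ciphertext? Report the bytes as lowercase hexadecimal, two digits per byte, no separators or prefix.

3b6ed2633a56903f5136659f7e3c13d8

The 9-byte key repeats, so the effective keystream is 5a 0a bf 0a 54 76 f8 5a 3d 5a 0a bf 0a 54 76 f8.
byte 0: 61 XOR 5a = 3b
byte 1: 64 XOR 0a = 6e
byte 2: 6d XOR bf = d2
byte 3: 69 XOR 0a = 63
byte 4: 6e XOR 54 = 3a
byte 5: 20 XOR 76 = 56
byte 6: 68 XOR f8 = 90
byte 7: 65 XOR 5a = 3f
byte 8: 6c XOR 3d = 51
byte 9: 6c XOR 5a = 36
byte 10: 6f XOR 0a = 65
byte 11: 20 XOR bf = 9f
byte 12: 74 XOR 0a = 7e
byte 13: 68 XOR 54 = 3c
byte 14: 65 XOR 76 = 13
byte 15: 20 XOR f8 = d8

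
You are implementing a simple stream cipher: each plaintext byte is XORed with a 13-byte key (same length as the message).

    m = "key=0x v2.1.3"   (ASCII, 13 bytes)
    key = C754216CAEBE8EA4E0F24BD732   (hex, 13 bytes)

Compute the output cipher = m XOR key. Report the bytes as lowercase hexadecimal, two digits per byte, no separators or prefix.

ac3158519ec6aed2d2dc7af901

byte 0: 01101011 ^ 11000111 = 10101100
byte 1: 01100101 ^ 01010100 = 00110001
byte 2: 01111001 ^ 00100001 = 01011000
byte 3: 00111101 ^ 01101100 = 01010001
byte 4: 00110000 ^ 10101110 = 10011110
byte 5: 01111000 ^ 10111110 = 11000110
byte 6: 00100000 ^ 10001110 = 10101110
byte 7: 01110110 ^ 10100100 = 11010010
byte 8: 00110010 ^ 11100000 = 11010010
byte 9: 00101110 ^ 11110010 = 11011100
byte 10: 00110001 ^ 01001011 = 01111010
byte 11: 00101110 ^ 11010111 = 11111001
byte 12: 00110011 ^ 00110010 = 00000001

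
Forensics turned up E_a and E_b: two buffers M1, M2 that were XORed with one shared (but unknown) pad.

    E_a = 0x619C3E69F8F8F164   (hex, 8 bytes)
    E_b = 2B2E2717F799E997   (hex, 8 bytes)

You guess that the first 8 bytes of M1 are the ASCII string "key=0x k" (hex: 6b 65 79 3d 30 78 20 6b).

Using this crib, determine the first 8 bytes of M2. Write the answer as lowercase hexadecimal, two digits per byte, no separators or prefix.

21d760433f193898

First, E_a ⊕ E_b = (M1 ⊕ K) ⊕ (M2 ⊕ K) = M1 ⊕ M2, so the key drops out. Then M2 = (M1 ⊕ M2) ⊕ M1 over the first 8 bytes.
byte 0: (61 ⊕ 2b) ⊕ 6b = 4a ⊕ 6b = 21
byte 1: (9c ⊕ 2e) ⊕ 65 = b2 ⊕ 65 = d7
byte 2: (3e ⊕ 27) ⊕ 79 = 19 ⊕ 79 = 60
byte 3: (69 ⊕ 17) ⊕ 3d = 7e ⊕ 3d = 43
byte 4: (f8 ⊕ f7) ⊕ 30 = 0f ⊕ 30 = 3f
byte 5: (f8 ⊕ 99) ⊕ 78 = 61 ⊕ 78 = 19
byte 6: (f1 ⊕ e9) ⊕ 20 = 18 ⊕ 20 = 38
byte 7: (64 ⊕ 97) ⊕ 6b = f3 ⊕ 6b = 98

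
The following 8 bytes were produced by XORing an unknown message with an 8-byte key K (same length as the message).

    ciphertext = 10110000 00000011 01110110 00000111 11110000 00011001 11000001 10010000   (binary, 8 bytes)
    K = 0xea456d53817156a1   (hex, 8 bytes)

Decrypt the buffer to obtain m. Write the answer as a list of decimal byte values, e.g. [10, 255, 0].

[90, 70, 27, 84, 113, 104, 151, 49]

b0 ^ ea = 5a
03 ^ 45 = 46
76 ^ 6d = 1b
07 ^ 53 = 54
f0 ^ 81 = 71
19 ^ 71 = 68
c1 ^ 56 = 97
90 ^ a1 = 31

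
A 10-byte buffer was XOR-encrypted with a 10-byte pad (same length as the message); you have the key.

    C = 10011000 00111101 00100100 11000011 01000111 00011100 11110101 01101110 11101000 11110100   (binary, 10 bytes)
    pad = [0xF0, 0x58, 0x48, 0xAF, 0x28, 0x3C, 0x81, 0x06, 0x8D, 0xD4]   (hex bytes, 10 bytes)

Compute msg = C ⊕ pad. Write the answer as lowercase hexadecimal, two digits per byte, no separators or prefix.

68656c6c6f2074686520

XOR is its own inverse, so applying the key byte-wise gives the result directly.
10011000 XOR 11110000 = 01101000
00111101 XOR 01011000 = 01100101
00100100 XOR 01001000 = 01101100
11000011 XOR 10101111 = 01101100
01000111 XOR 00101000 = 01101111
00011100 XOR 00111100 = 00100000
11110101 XOR 10000001 = 01110100
01101110 XOR 00000110 = 01101000
11101000 XOR 10001101 = 01100101
11110100 XOR 11010100 = 00100000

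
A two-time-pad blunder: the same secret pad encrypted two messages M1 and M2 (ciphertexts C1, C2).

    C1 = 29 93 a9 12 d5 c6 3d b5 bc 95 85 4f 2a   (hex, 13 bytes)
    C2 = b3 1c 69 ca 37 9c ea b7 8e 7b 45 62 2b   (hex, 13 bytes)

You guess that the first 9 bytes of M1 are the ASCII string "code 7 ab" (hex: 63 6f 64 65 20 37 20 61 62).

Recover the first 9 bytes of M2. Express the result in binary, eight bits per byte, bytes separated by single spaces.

11111001 11100000 10100100 10111101 11000010 01101101 11110111 01100011 01010000

First, C1 ⊕ C2 = (M1 ⊕ K) ⊕ (M2 ⊕ K) = M1 ⊕ M2, so the key drops out. Then M2 = (M1 ⊕ M2) ⊕ M1 over the first 9 bytes.
byte 0: (29 xor b3) xor 63 = 9a xor 63 = f9
byte 1: (93 xor 1c) xor 6f = 8f xor 6f = e0
byte 2: (a9 xor 69) xor 64 = c0 xor 64 = a4
byte 3: (12 xor ca) xor 65 = d8 xor 65 = bd
byte 4: (d5 xor 37) xor 20 = e2 xor 20 = c2
byte 5: (c6 xor 9c) xor 37 = 5a xor 37 = 6d
byte 6: (3d xor ea) xor 20 = d7 xor 20 = f7
byte 7: (b5 xor b7) xor 61 = 02 xor 61 = 63
byte 8: (bc xor 8e) xor 62 = 32 xor 62 = 50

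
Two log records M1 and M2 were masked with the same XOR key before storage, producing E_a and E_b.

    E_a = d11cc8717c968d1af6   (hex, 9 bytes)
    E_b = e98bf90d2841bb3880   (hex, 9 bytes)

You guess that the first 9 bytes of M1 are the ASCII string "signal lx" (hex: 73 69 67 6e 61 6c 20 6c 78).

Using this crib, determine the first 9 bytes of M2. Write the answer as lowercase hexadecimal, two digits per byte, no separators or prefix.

4bfe561235bb164e0e

First, E_a ⊕ E_b = (M1 ⊕ K) ⊕ (M2 ⊕ K) = M1 ⊕ M2, so the key drops out. Then M2 = (M1 ⊕ M2) ⊕ M1 over the first 9 bytes.
byte 0: (d1 ^ e9) ^ 73 = 38 ^ 73 = 4b
byte 1: (1c ^ 8b) ^ 69 = 97 ^ 69 = fe
byte 2: (c8 ^ f9) ^ 67 = 31 ^ 67 = 56
byte 3: (71 ^ 0d) ^ 6e = 7c ^ 6e = 12
byte 4: (7c ^ 28) ^ 61 = 54 ^ 61 = 35
byte 5: (96 ^ 41) ^ 6c = d7 ^ 6c = bb
byte 6: (8d ^ bb) ^ 20 = 36 ^ 20 = 16
byte 7: (1a ^ 38) ^ 6c = 22 ^ 6c = 4e
byte 8: (f6 ^ 80) ^ 78 = 76 ^ 78 = 0e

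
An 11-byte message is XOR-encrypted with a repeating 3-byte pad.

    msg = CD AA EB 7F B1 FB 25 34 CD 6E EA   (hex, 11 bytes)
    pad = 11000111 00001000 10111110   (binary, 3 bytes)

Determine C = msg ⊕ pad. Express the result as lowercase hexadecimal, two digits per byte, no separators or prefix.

The 3-byte key repeats, so the effective keystream is c7 08 be c7 08 be c7 08 be c7 08.
byte 0: cd xor c7 = 0a
byte 1: aa xor 08 = a2
byte 2: eb xor be = 55
byte 3: 7f xor c7 = b8
byte 4: b1 xor 08 = b9
byte 5: fb xor be = 45
byte 6: 25 xor c7 = e2
byte 7: 34 xor 08 = 3c
byte 8: cd xor be = 73
byte 9: 6e xor c7 = a9
byte 10: ea xor 08 = e2

0aa255b8b945e23c73a9e2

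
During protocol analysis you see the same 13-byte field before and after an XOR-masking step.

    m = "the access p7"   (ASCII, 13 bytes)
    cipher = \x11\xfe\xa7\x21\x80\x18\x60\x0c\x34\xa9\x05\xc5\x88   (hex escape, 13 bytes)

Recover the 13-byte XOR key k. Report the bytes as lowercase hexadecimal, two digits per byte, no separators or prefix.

Since cipher = m ⊕ k, XORing both sides with m gives k = m ⊕ cipher.
74 xor 11 = 65
68 xor fe = 96
65 xor a7 = c2
20 xor 21 = 01
61 xor 80 = e1
63 xor 18 = 7b
63 xor 60 = 03
65 xor 0c = 69
73 xor 34 = 47
73 xor a9 = da
20 xor 05 = 25
70 xor c5 = b5
37 xor 88 = bf

6596c201e17b036947da25b5bf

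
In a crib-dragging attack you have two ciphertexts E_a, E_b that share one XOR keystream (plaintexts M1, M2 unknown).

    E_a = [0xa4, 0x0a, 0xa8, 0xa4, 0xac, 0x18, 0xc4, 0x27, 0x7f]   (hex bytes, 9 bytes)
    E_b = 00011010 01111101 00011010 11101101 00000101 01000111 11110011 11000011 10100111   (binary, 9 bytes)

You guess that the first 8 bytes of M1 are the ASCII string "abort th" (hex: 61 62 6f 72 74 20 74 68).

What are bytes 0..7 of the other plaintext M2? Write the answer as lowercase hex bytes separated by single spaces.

First, E_a ⊕ E_b = (M1 ⊕ K) ⊕ (M2 ⊕ K) = M1 ⊕ M2, so the key drops out. Then M2 = (M1 ⊕ M2) ⊕ M1 over the first 8 bytes.
byte 0: (a4 ^ 1a) ^ 61 = be ^ 61 = df
byte 1: (0a ^ 7d) ^ 62 = 77 ^ 62 = 15
byte 2: (a8 ^ 1a) ^ 6f = b2 ^ 6f = dd
byte 3: (a4 ^ ed) ^ 72 = 49 ^ 72 = 3b
byte 4: (ac ^ 05) ^ 74 = a9 ^ 74 = dd
byte 5: (18 ^ 47) ^ 20 = 5f ^ 20 = 7f
byte 6: (c4 ^ f3) ^ 74 = 37 ^ 74 = 43
byte 7: (27 ^ c3) ^ 68 = e4 ^ 68 = 8c

df 15 dd 3b dd 7f 43 8c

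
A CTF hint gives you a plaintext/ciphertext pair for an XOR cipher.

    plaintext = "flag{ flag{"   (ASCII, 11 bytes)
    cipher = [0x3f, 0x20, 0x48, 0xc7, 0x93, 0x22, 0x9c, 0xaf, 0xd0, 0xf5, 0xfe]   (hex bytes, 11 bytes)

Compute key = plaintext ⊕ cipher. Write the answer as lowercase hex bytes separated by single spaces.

59 4c 29 a0 e8 02 fa c3 b1 92 85

Since cipher = plaintext ⊕ key, XORing both sides with plaintext gives key = plaintext ⊕ cipher.
byte 0: 66 ⊕ 3f = 59
byte 1: 6c ⊕ 20 = 4c
byte 2: 61 ⊕ 48 = 29
byte 3: 67 ⊕ c7 = a0
byte 4: 7b ⊕ 93 = e8
byte 5: 20 ⊕ 22 = 02
byte 6: 66 ⊕ 9c = fa
byte 7: 6c ⊕ af = c3
byte 8: 61 ⊕ d0 = b1
byte 9: 67 ⊕ f5 = 92
byte 10: 7b ⊕ fe = 85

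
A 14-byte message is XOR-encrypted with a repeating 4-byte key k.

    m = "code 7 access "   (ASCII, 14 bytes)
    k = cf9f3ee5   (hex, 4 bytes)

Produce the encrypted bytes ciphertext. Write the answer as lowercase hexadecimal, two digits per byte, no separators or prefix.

The 4-byte key repeats, so the effective keystream is cf 9f 3e e5 cf 9f 3e e5 cf 9f 3e e5 cf 9f.
byte 0: 63 XOR cf = ac
byte 1: 6f XOR 9f = f0
byte 2: 64 XOR 3e = 5a
byte 3: 65 XOR e5 = 80
byte 4: 20 XOR cf = ef
byte 5: 37 XOR 9f = a8
byte 6: 20 XOR 3e = 1e
byte 7: 61 XOR e5 = 84
byte 8: 63 XOR cf = ac
byte 9: 63 XOR 9f = fc
byte 10: 65 XOR 3e = 5b
byte 11: 73 XOR e5 = 96
byte 12: 73 XOR cf = bc
byte 13: 20 XOR 9f = bf

acf05a80efa81e84acfc5b96bcbf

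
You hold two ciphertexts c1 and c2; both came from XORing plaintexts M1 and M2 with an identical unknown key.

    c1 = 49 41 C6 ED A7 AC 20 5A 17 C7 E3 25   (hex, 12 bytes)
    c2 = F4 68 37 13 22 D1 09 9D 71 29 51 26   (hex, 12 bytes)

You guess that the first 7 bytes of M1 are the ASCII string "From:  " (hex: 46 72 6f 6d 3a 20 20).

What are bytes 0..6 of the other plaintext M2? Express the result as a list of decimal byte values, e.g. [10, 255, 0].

First, c1 ⊕ c2 = (M1 ⊕ K) ⊕ (M2 ⊕ K) = M1 ⊕ M2, so the key drops out. Then M2 = (M1 ⊕ M2) ⊕ M1 over the first 7 bytes.
byte 0: (49 ^ f4) ^ 46 = bd ^ 46 = fb
byte 1: (41 ^ 68) ^ 72 = 29 ^ 72 = 5b
byte 2: (c6 ^ 37) ^ 6f = f1 ^ 6f = 9e
byte 3: (ed ^ 13) ^ 6d = fe ^ 6d = 93
byte 4: (a7 ^ 22) ^ 3a = 85 ^ 3a = bf
byte 5: (ac ^ d1) ^ 20 = 7d ^ 20 = 5d
byte 6: (20 ^ 09) ^ 20 = 29 ^ 20 = 09

[251, 91, 158, 147, 191, 93, 9]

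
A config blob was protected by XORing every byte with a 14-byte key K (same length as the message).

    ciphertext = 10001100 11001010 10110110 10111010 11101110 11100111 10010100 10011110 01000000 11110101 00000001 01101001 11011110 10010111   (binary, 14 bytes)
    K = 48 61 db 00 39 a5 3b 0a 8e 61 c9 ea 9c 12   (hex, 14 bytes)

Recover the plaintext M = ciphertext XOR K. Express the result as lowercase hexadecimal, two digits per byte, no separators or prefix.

c4ab6dbad742af94ce94c8834285

byte 0: 140 ^  72 = 196
byte 1: 202 ^  97 = 171
byte 2: 182 ^ 219 = 109
byte 3: 186 ^   0 = 186
byte 4: 238 ^  57 = 215
byte 5: 231 ^ 165 =  66
byte 6: 148 ^  59 = 175
byte 7: 158 ^  10 = 148
byte 8:  64 ^ 142 = 206
byte 9: 245 ^  97 = 148
byte 10:   1 ^ 201 = 200
byte 11: 105 ^ 234 = 131
byte 12: 222 ^ 156 =  66
byte 13: 151 ^  18 = 133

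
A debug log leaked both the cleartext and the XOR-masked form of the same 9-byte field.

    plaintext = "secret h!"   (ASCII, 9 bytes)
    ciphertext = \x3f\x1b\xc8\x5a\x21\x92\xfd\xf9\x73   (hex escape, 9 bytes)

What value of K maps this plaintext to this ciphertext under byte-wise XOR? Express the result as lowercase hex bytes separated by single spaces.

4c 7e ab 28 44 e6 dd 91 52

Since ciphertext = plaintext ⊕ K, XORing both sides with plaintext gives K = plaintext ⊕ ciphertext.
byte 0: 73 xor 3f = 4c
byte 1: 65 xor 1b = 7e
byte 2: 63 xor c8 = ab
byte 3: 72 xor 5a = 28
byte 4: 65 xor 21 = 44
byte 5: 74 xor 92 = e6
byte 6: 20 xor fd = dd
byte 7: 68 xor f9 = 91
byte 8: 21 xor 73 = 52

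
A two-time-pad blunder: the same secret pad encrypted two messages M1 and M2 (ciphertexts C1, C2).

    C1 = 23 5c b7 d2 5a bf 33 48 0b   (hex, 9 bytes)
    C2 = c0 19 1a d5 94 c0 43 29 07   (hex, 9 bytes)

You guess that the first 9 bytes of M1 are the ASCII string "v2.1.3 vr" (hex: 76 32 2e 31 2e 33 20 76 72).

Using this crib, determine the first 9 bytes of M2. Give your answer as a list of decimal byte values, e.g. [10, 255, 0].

[149, 119, 131, 54, 224, 76, 80, 23, 126]

First, C1 ⊕ C2 = (M1 ⊕ K) ⊕ (M2 ⊕ K) = M1 ⊕ M2, so the key drops out. Then M2 = (M1 ⊕ M2) ⊕ M1 over the first 9 bytes.
byte 0: (23 ⊕ c0) ⊕ 76 = e3 ⊕ 76 = 95
byte 1: (5c ⊕ 19) ⊕ 32 = 45 ⊕ 32 = 77
byte 2: (b7 ⊕ 1a) ⊕ 2e = ad ⊕ 2e = 83
byte 3: (d2 ⊕ d5) ⊕ 31 = 07 ⊕ 31 = 36
byte 4: (5a ⊕ 94) ⊕ 2e = ce ⊕ 2e = e0
byte 5: (bf ⊕ c0) ⊕ 33 = 7f ⊕ 33 = 4c
byte 6: (33 ⊕ 43) ⊕ 20 = 70 ⊕ 20 = 50
byte 7: (48 ⊕ 29) ⊕ 76 = 61 ⊕ 76 = 17
byte 8: (0b ⊕ 07) ⊕ 72 = 0c ⊕ 72 = 7e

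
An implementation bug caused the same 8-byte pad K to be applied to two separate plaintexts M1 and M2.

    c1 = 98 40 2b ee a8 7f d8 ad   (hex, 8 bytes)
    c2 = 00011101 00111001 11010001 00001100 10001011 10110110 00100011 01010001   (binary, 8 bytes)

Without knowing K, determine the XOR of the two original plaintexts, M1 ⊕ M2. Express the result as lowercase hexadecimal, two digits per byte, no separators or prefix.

8579fae223c9fbfc

c1 ⊕ c2 = (M1 ⊕ K) ⊕ (M2 ⊕ K) = M1 ⊕ M2 — the shared key cancels under XOR.
152 xor  29 = 133
 64 xor  57 = 121
 43 xor 209 = 250
238 xor  12 = 226
168 xor 139 =  35
127 xor 182 = 201
216 xor  35 = 251
173 xor  81 = 252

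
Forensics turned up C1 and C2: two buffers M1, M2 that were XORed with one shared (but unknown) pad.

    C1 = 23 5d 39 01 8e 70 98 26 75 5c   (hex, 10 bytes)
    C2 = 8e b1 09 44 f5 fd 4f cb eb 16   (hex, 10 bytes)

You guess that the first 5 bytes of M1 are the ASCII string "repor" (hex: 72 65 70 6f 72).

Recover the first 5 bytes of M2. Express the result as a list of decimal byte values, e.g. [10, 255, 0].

First, C1 ⊕ C2 = (M1 ⊕ K) ⊕ (M2 ⊕ K) = M1 ⊕ M2, so the key drops out. Then M2 = (M1 ⊕ M2) ⊕ M1 over the first 5 bytes.
byte 0: (23 ^ 8e) ^ 72 = ad ^ 72 = df
byte 1: (5d ^ b1) ^ 65 = ec ^ 65 = 89
byte 2: (39 ^ 09) ^ 70 = 30 ^ 70 = 40
byte 3: (01 ^ 44) ^ 6f = 45 ^ 6f = 2a
byte 4: (8e ^ f5) ^ 72 = 7b ^ 72 = 09

[223, 137, 64, 42, 9]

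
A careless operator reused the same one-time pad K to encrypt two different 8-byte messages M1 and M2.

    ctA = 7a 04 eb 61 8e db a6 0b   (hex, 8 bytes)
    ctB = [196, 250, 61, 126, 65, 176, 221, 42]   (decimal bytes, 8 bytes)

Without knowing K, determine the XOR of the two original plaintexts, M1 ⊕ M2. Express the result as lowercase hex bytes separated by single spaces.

be fe d6 1f cf 6b 7b 21

ctA ⊕ ctB = (M1 ⊕ K) ⊕ (M2 ⊕ K) = M1 ⊕ M2 — the shared key cancels under XOR.
byte 0: 7a xor c4 = be
byte 1: 04 xor fa = fe
byte 2: eb xor 3d = d6
byte 3: 61 xor 7e = 1f
byte 4: 8e xor 41 = cf
byte 5: db xor b0 = 6b
byte 6: a6 xor dd = 7b
byte 7: 0b xor 2a = 21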